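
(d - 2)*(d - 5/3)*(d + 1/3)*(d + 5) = d^4 + 5*d^3/3 - 131*d^2/9 + 35*d/3 + 50/9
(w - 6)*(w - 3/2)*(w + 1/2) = w^3 - 7*w^2 + 21*w/4 + 9/2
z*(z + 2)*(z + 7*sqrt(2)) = z^3 + 2*z^2 + 7*sqrt(2)*z^2 + 14*sqrt(2)*z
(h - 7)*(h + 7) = h^2 - 49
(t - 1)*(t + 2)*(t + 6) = t^3 + 7*t^2 + 4*t - 12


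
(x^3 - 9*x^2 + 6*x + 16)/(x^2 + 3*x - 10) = (x^2 - 7*x - 8)/(x + 5)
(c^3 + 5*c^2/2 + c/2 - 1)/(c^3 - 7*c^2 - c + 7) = (c^2 + 3*c/2 - 1)/(c^2 - 8*c + 7)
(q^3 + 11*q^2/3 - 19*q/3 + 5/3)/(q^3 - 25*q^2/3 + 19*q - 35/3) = (3*q^2 + 14*q - 5)/(3*q^2 - 22*q + 35)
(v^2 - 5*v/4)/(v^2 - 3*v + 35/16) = 4*v/(4*v - 7)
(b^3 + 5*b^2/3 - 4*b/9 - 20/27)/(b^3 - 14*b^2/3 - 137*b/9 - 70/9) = (b - 2/3)/(b - 7)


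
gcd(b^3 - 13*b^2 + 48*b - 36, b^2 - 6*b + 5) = b - 1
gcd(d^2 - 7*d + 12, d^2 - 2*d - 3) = d - 3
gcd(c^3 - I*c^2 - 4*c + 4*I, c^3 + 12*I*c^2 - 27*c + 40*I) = c - I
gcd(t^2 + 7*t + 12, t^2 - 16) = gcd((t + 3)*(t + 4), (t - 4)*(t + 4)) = t + 4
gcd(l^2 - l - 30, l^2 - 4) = 1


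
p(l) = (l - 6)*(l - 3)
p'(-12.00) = -33.00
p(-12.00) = 270.00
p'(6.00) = 3.00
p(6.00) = 0.00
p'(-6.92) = -22.84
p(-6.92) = 128.17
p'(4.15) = -0.70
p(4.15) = -2.13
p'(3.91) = -1.18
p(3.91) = -1.90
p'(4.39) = -0.22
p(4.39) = -2.24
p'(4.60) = 0.20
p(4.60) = -2.24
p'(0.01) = -8.98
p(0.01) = 17.91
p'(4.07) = -0.86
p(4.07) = -2.07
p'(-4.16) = -17.32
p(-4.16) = 72.75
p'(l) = 2*l - 9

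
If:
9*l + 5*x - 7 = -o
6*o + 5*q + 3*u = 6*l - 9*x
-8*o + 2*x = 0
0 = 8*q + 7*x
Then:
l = 7/9 - 7*x/12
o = x/4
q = -7*x/8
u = 14/9 - 77*x/24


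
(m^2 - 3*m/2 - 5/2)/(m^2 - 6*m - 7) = (m - 5/2)/(m - 7)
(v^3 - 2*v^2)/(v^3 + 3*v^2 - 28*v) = v*(v - 2)/(v^2 + 3*v - 28)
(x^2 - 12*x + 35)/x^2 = 1 - 12/x + 35/x^2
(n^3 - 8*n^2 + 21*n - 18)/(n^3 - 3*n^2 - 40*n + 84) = (n^2 - 6*n + 9)/(n^2 - n - 42)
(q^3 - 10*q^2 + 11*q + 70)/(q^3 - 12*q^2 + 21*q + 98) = (q - 5)/(q - 7)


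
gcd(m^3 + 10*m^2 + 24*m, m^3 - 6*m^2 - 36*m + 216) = m + 6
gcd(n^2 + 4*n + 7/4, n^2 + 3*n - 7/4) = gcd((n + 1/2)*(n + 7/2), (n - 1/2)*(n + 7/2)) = n + 7/2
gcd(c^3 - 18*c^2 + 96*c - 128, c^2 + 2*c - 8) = c - 2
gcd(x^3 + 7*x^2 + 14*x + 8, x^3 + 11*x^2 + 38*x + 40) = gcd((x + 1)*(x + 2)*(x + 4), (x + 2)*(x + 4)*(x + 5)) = x^2 + 6*x + 8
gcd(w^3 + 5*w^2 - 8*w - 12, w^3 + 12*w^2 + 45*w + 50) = 1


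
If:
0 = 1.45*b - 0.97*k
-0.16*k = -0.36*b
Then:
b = 0.00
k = 0.00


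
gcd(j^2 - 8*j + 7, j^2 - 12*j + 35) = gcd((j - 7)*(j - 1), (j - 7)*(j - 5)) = j - 7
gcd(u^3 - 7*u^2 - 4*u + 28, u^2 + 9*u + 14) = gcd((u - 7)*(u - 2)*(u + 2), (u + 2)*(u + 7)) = u + 2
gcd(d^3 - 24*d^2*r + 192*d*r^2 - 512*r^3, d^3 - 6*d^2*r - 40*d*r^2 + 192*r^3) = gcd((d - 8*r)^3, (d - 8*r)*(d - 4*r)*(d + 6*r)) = -d + 8*r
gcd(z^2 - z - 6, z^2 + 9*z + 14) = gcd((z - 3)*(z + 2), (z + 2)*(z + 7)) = z + 2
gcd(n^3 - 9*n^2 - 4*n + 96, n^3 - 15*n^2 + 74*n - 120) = n - 4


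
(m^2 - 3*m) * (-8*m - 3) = -8*m^3 + 21*m^2 + 9*m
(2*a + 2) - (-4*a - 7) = 6*a + 9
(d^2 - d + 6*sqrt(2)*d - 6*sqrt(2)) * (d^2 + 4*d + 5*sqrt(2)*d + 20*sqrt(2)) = d^4 + 3*d^3 + 11*sqrt(2)*d^3 + 33*sqrt(2)*d^2 + 56*d^2 - 44*sqrt(2)*d + 180*d - 240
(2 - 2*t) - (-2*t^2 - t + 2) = 2*t^2 - t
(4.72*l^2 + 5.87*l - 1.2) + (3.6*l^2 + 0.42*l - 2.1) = 8.32*l^2 + 6.29*l - 3.3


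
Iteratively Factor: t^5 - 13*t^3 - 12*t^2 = (t + 3)*(t^4 - 3*t^3 - 4*t^2) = t*(t + 3)*(t^3 - 3*t^2 - 4*t) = t*(t - 4)*(t + 3)*(t^2 + t) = t*(t - 4)*(t + 1)*(t + 3)*(t)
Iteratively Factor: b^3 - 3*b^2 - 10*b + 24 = (b - 2)*(b^2 - b - 12) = (b - 2)*(b + 3)*(b - 4)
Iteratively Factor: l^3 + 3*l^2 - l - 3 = (l + 3)*(l^2 - 1) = (l - 1)*(l + 3)*(l + 1)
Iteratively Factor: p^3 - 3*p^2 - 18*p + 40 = (p - 5)*(p^2 + 2*p - 8) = (p - 5)*(p - 2)*(p + 4)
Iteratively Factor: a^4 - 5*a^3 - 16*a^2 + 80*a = (a - 4)*(a^3 - a^2 - 20*a) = a*(a - 4)*(a^2 - a - 20) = a*(a - 5)*(a - 4)*(a + 4)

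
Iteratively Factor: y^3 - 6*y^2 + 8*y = (y)*(y^2 - 6*y + 8) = y*(y - 4)*(y - 2)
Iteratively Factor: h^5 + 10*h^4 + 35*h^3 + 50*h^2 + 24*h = (h + 4)*(h^4 + 6*h^3 + 11*h^2 + 6*h) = (h + 1)*(h + 4)*(h^3 + 5*h^2 + 6*h) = (h + 1)*(h + 3)*(h + 4)*(h^2 + 2*h) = (h + 1)*(h + 2)*(h + 3)*(h + 4)*(h)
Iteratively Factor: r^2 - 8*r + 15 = (r - 3)*(r - 5)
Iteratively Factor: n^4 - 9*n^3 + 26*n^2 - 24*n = (n)*(n^3 - 9*n^2 + 26*n - 24) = n*(n - 2)*(n^2 - 7*n + 12) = n*(n - 4)*(n - 2)*(n - 3)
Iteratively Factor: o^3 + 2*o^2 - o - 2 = (o + 1)*(o^2 + o - 2) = (o - 1)*(o + 1)*(o + 2)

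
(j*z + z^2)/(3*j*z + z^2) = (j + z)/(3*j + z)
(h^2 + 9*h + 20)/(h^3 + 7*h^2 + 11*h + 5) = (h + 4)/(h^2 + 2*h + 1)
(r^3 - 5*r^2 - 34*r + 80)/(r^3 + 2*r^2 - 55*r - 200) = (r - 2)/(r + 5)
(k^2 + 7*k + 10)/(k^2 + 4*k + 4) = (k + 5)/(k + 2)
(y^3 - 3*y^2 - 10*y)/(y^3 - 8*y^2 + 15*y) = (y + 2)/(y - 3)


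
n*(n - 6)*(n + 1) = n^3 - 5*n^2 - 6*n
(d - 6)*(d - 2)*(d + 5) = d^3 - 3*d^2 - 28*d + 60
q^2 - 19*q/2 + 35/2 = (q - 7)*(q - 5/2)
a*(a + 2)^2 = a^3 + 4*a^2 + 4*a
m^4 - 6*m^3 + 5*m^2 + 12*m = m*(m - 4)*(m - 3)*(m + 1)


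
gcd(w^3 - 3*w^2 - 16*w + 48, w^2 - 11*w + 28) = w - 4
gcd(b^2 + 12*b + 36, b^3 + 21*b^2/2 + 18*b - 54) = b^2 + 12*b + 36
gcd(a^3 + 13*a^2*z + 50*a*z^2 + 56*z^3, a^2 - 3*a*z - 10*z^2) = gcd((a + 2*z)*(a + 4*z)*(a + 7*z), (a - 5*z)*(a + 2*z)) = a + 2*z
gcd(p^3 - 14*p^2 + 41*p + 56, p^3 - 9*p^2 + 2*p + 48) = p - 8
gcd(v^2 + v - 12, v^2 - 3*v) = v - 3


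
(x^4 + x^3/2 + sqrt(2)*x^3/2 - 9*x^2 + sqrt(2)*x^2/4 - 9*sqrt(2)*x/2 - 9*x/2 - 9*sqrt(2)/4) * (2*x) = 2*x^5 + x^4 + sqrt(2)*x^4 - 18*x^3 + sqrt(2)*x^3/2 - 9*sqrt(2)*x^2 - 9*x^2 - 9*sqrt(2)*x/2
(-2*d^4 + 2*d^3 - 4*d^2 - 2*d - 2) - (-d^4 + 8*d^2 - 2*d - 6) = -d^4 + 2*d^3 - 12*d^2 + 4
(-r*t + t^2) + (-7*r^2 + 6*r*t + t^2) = -7*r^2 + 5*r*t + 2*t^2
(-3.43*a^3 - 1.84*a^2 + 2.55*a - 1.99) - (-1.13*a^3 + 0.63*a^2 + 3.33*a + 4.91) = -2.3*a^3 - 2.47*a^2 - 0.78*a - 6.9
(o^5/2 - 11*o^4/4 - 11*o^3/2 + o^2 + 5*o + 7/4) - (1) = o^5/2 - 11*o^4/4 - 11*o^3/2 + o^2 + 5*o + 3/4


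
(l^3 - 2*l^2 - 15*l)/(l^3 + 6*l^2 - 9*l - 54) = l*(l - 5)/(l^2 + 3*l - 18)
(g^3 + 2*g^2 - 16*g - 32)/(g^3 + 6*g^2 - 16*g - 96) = (g + 2)/(g + 6)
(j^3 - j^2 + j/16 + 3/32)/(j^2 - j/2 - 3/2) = (-32*j^3 + 32*j^2 - 2*j - 3)/(16*(-2*j^2 + j + 3))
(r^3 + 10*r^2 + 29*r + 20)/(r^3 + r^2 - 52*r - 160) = (r + 1)/(r - 8)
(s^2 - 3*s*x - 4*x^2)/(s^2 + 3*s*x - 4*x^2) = (s^2 - 3*s*x - 4*x^2)/(s^2 + 3*s*x - 4*x^2)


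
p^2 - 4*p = p*(p - 4)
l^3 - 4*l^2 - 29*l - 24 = (l - 8)*(l + 1)*(l + 3)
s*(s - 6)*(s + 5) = s^3 - s^2 - 30*s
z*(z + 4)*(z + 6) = z^3 + 10*z^2 + 24*z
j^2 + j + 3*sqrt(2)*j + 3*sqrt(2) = (j + 1)*(j + 3*sqrt(2))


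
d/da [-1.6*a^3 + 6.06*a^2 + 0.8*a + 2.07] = -4.8*a^2 + 12.12*a + 0.8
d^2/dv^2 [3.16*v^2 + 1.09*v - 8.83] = 6.32000000000000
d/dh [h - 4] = 1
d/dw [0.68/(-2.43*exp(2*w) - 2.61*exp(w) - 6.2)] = (3.3048*exp(w) + 1.7748)*exp(w)/(2.43*exp(2*w) + 2.61*exp(w) + 6.2)^2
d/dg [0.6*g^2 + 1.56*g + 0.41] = 1.2*g + 1.56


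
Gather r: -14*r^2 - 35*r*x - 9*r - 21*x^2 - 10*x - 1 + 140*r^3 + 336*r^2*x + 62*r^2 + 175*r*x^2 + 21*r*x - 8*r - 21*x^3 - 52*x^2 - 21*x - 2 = 140*r^3 + r^2*(336*x + 48) + r*(175*x^2 - 14*x - 17) - 21*x^3 - 73*x^2 - 31*x - 3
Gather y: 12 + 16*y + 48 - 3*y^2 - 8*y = -3*y^2 + 8*y + 60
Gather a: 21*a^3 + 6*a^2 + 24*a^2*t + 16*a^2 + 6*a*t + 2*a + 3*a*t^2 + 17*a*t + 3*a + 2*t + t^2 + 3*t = 21*a^3 + a^2*(24*t + 22) + a*(3*t^2 + 23*t + 5) + t^2 + 5*t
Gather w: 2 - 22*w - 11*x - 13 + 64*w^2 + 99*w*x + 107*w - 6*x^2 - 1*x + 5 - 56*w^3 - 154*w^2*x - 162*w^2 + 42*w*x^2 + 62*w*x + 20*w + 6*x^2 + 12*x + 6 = -56*w^3 + w^2*(-154*x - 98) + w*(42*x^2 + 161*x + 105)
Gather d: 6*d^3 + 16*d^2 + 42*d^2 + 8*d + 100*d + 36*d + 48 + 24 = 6*d^3 + 58*d^2 + 144*d + 72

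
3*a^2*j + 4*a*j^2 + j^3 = j*(a + j)*(3*a + j)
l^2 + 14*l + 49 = (l + 7)^2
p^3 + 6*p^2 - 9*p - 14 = (p - 2)*(p + 1)*(p + 7)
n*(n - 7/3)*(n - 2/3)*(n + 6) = n^4 + 3*n^3 - 148*n^2/9 + 28*n/3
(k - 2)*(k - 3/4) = k^2 - 11*k/4 + 3/2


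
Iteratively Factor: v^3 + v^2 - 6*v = (v - 2)*(v^2 + 3*v) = v*(v - 2)*(v + 3)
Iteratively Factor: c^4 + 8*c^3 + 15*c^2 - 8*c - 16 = (c + 1)*(c^3 + 7*c^2 + 8*c - 16) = (c + 1)*(c + 4)*(c^2 + 3*c - 4) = (c - 1)*(c + 1)*(c + 4)*(c + 4)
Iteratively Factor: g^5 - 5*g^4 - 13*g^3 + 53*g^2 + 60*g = (g - 4)*(g^4 - g^3 - 17*g^2 - 15*g) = (g - 5)*(g - 4)*(g^3 + 4*g^2 + 3*g) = (g - 5)*(g - 4)*(g + 3)*(g^2 + g) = g*(g - 5)*(g - 4)*(g + 3)*(g + 1)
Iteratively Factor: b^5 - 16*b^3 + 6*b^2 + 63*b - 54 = (b + 3)*(b^4 - 3*b^3 - 7*b^2 + 27*b - 18) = (b - 2)*(b + 3)*(b^3 - b^2 - 9*b + 9) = (b - 3)*(b - 2)*(b + 3)*(b^2 + 2*b - 3) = (b - 3)*(b - 2)*(b + 3)^2*(b - 1)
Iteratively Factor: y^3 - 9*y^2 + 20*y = (y - 5)*(y^2 - 4*y) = y*(y - 5)*(y - 4)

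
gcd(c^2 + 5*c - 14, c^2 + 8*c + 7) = c + 7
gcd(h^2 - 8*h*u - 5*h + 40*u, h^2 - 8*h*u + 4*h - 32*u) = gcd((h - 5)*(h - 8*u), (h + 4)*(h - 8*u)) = -h + 8*u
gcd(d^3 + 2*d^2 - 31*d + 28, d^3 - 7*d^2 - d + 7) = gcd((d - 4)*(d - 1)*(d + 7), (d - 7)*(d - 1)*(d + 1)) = d - 1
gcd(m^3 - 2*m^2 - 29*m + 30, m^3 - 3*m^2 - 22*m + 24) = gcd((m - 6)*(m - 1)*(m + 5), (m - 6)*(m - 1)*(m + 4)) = m^2 - 7*m + 6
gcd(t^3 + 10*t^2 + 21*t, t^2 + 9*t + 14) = t + 7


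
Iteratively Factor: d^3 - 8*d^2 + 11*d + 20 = (d + 1)*(d^2 - 9*d + 20) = (d - 5)*(d + 1)*(d - 4)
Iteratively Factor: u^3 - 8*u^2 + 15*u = (u - 3)*(u^2 - 5*u) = (u - 5)*(u - 3)*(u)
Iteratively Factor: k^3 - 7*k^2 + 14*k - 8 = (k - 1)*(k^2 - 6*k + 8) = (k - 4)*(k - 1)*(k - 2)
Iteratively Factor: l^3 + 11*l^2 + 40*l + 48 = (l + 3)*(l^2 + 8*l + 16) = (l + 3)*(l + 4)*(l + 4)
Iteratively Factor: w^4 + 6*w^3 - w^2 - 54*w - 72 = (w + 3)*(w^3 + 3*w^2 - 10*w - 24) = (w + 2)*(w + 3)*(w^2 + w - 12) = (w - 3)*(w + 2)*(w + 3)*(w + 4)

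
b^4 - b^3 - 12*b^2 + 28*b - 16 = (b - 2)^2*(b - 1)*(b + 4)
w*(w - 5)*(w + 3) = w^3 - 2*w^2 - 15*w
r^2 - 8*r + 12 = (r - 6)*(r - 2)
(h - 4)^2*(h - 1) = h^3 - 9*h^2 + 24*h - 16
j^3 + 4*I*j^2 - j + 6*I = (j - I)*(j + 2*I)*(j + 3*I)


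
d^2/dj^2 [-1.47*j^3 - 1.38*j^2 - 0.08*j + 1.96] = -8.82*j - 2.76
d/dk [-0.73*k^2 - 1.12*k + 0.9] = -1.46*k - 1.12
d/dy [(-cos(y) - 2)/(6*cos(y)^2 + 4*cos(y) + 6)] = (3*sin(y)^2 - 12*cos(y) - 4)*sin(y)/(2*(-3*sin(y)^2 + 2*cos(y) + 6)^2)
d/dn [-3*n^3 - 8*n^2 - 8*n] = -9*n^2 - 16*n - 8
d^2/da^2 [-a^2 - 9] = -2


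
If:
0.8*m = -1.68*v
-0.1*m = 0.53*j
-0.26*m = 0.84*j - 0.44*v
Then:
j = 0.00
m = 0.00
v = 0.00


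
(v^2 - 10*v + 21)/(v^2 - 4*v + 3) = (v - 7)/(v - 1)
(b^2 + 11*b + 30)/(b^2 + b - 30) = (b + 5)/(b - 5)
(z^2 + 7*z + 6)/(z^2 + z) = (z + 6)/z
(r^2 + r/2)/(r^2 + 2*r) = (r + 1/2)/(r + 2)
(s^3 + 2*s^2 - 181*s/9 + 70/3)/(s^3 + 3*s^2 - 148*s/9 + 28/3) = (3*s - 5)/(3*s - 2)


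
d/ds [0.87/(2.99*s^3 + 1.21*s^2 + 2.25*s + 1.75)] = (-7.8039*s^2 - 2.1054*s - 1.9575)/(2.99*s^3 + 1.21*s^2 + 2.25*s + 1.75)^2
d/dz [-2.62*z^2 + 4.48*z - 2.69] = 4.48 - 5.24*z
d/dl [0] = 0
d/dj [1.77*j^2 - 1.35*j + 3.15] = 3.54*j - 1.35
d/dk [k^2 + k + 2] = 2*k + 1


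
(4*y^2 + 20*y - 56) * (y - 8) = 4*y^3 - 12*y^2 - 216*y + 448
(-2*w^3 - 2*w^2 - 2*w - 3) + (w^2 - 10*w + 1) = -2*w^3 - w^2 - 12*w - 2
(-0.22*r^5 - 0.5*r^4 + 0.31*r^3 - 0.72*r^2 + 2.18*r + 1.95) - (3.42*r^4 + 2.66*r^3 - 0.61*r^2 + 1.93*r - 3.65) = -0.22*r^5 - 3.92*r^4 - 2.35*r^3 - 0.11*r^2 + 0.25*r + 5.6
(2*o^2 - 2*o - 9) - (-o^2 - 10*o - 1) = 3*o^2 + 8*o - 8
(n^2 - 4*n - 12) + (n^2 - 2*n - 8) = 2*n^2 - 6*n - 20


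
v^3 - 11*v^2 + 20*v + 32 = (v - 8)*(v - 4)*(v + 1)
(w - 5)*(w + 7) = w^2 + 2*w - 35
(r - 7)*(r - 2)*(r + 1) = r^3 - 8*r^2 + 5*r + 14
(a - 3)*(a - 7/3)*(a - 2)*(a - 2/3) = a^4 - 8*a^3 + 203*a^2/9 - 232*a/9 + 28/3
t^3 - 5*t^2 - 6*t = t*(t - 6)*(t + 1)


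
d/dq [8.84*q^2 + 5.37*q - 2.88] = 17.68*q + 5.37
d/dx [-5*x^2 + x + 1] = 1 - 10*x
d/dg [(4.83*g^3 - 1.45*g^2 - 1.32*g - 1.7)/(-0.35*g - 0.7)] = (-3.381*g^3 - 9.6355*g^2 + 2.03*g + 0.329)/(0.1225*g^2 + 0.49*g + 0.49)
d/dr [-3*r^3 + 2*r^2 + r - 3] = -9*r^2 + 4*r + 1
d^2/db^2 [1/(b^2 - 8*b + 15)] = 2*(-b^2 + 8*b + 4*(b - 4)^2 - 15)/(b^2 - 8*b + 15)^3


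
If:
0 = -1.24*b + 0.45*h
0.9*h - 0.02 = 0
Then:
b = 0.01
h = 0.02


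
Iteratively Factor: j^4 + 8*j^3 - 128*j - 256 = (j - 4)*(j^3 + 12*j^2 + 48*j + 64) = (j - 4)*(j + 4)*(j^2 + 8*j + 16) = (j - 4)*(j + 4)^2*(j + 4)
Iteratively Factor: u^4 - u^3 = (u - 1)*(u^3) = u*(u - 1)*(u^2) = u^2*(u - 1)*(u)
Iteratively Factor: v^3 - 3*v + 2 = (v + 2)*(v^2 - 2*v + 1) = (v - 1)*(v + 2)*(v - 1)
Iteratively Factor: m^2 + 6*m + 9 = (m + 3)*(m + 3)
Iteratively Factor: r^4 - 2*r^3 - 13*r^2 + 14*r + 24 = (r + 3)*(r^3 - 5*r^2 + 2*r + 8) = (r - 4)*(r + 3)*(r^2 - r - 2) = (r - 4)*(r + 1)*(r + 3)*(r - 2)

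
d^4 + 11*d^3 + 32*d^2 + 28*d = d*(d + 2)^2*(d + 7)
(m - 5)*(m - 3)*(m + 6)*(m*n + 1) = m^4*n - 2*m^3*n + m^3 - 33*m^2*n - 2*m^2 + 90*m*n - 33*m + 90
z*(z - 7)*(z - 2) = z^3 - 9*z^2 + 14*z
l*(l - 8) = l^2 - 8*l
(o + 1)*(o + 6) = o^2 + 7*o + 6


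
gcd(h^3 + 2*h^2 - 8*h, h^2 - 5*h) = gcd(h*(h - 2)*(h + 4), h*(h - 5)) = h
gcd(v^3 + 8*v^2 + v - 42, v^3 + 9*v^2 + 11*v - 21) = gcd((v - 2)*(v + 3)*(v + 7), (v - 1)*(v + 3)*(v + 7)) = v^2 + 10*v + 21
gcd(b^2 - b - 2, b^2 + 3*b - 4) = 1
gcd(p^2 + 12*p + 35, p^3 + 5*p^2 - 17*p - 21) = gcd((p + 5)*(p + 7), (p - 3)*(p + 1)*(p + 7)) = p + 7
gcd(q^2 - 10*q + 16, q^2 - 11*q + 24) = q - 8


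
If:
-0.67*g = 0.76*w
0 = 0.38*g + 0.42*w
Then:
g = 0.00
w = 0.00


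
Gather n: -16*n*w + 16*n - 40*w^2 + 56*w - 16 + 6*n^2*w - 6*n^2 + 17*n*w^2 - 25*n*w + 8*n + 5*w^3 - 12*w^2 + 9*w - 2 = n^2*(6*w - 6) + n*(17*w^2 - 41*w + 24) + 5*w^3 - 52*w^2 + 65*w - 18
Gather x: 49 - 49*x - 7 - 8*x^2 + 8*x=-8*x^2 - 41*x + 42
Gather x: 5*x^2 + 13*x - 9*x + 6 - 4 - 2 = 5*x^2 + 4*x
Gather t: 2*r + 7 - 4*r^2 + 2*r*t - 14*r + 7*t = -4*r^2 - 12*r + t*(2*r + 7) + 7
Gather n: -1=-1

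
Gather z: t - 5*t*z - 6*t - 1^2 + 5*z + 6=-5*t + z*(5 - 5*t) + 5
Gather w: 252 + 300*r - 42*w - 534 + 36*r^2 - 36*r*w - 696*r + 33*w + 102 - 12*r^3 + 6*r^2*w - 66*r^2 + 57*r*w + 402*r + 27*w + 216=-12*r^3 - 30*r^2 + 6*r + w*(6*r^2 + 21*r + 18) + 36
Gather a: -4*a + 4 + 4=8 - 4*a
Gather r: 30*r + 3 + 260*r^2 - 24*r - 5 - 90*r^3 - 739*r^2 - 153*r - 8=-90*r^3 - 479*r^2 - 147*r - 10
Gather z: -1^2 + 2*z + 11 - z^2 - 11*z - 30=-z^2 - 9*z - 20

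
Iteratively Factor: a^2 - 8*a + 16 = (a - 4)*(a - 4)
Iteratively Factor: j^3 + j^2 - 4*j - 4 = (j + 1)*(j^2 - 4) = (j - 2)*(j + 1)*(j + 2)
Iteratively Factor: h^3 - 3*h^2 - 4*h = (h - 4)*(h^2 + h) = (h - 4)*(h + 1)*(h)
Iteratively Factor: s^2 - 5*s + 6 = (s - 2)*(s - 3)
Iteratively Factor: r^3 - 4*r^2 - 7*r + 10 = (r - 1)*(r^2 - 3*r - 10) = (r - 5)*(r - 1)*(r + 2)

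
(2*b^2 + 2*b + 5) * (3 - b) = -2*b^3 + 4*b^2 + b + 15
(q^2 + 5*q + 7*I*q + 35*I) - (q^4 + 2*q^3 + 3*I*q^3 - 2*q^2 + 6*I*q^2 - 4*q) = -q^4 - 2*q^3 - 3*I*q^3 + 3*q^2 - 6*I*q^2 + 9*q + 7*I*q + 35*I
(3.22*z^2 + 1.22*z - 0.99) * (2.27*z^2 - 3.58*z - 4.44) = 7.3094*z^4 - 8.7582*z^3 - 20.9117*z^2 - 1.8726*z + 4.3956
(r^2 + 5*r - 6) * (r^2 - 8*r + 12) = r^4 - 3*r^3 - 34*r^2 + 108*r - 72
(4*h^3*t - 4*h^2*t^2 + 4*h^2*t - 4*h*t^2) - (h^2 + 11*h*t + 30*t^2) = 4*h^3*t - 4*h^2*t^2 + 4*h^2*t - h^2 - 4*h*t^2 - 11*h*t - 30*t^2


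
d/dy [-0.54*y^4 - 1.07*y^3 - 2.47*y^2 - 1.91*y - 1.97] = -2.16*y^3 - 3.21*y^2 - 4.94*y - 1.91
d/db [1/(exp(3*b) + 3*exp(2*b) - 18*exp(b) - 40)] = 3*(-exp(2*b) - 2*exp(b) + 6)*exp(b)/(exp(3*b) + 3*exp(2*b) - 18*exp(b) - 40)^2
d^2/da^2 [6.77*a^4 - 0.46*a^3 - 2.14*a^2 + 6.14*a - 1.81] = 81.24*a^2 - 2.76*a - 4.28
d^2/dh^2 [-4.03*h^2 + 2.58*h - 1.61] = -8.06000000000000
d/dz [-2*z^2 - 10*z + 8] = -4*z - 10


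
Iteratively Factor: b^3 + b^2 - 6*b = (b + 3)*(b^2 - 2*b) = b*(b + 3)*(b - 2)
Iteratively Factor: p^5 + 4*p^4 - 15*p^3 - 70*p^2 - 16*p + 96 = (p + 2)*(p^4 + 2*p^3 - 19*p^2 - 32*p + 48) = (p - 1)*(p + 2)*(p^3 + 3*p^2 - 16*p - 48) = (p - 1)*(p + 2)*(p + 4)*(p^2 - p - 12) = (p - 4)*(p - 1)*(p + 2)*(p + 4)*(p + 3)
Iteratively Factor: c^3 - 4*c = (c + 2)*(c^2 - 2*c) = (c - 2)*(c + 2)*(c)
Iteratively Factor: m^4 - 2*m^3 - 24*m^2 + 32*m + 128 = (m + 2)*(m^3 - 4*m^2 - 16*m + 64) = (m + 2)*(m + 4)*(m^2 - 8*m + 16) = (m - 4)*(m + 2)*(m + 4)*(m - 4)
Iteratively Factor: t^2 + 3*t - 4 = (t - 1)*(t + 4)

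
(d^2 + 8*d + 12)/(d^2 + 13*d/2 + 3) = 2*(d + 2)/(2*d + 1)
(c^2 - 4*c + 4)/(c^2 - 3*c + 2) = (c - 2)/(c - 1)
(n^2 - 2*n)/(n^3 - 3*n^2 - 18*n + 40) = n/(n^2 - n - 20)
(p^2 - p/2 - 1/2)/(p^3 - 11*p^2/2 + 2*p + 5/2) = 1/(p - 5)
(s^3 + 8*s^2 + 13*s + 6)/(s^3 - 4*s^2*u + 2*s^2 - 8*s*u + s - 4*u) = (s + 6)/(s - 4*u)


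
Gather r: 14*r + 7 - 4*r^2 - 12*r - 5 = -4*r^2 + 2*r + 2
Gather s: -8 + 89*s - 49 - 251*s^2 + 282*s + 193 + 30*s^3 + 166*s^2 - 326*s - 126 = 30*s^3 - 85*s^2 + 45*s + 10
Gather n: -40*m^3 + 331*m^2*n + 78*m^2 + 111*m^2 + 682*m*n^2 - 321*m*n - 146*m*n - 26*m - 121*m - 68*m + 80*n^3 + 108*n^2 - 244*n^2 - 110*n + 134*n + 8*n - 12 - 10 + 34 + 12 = -40*m^3 + 189*m^2 - 215*m + 80*n^3 + n^2*(682*m - 136) + n*(331*m^2 - 467*m + 32) + 24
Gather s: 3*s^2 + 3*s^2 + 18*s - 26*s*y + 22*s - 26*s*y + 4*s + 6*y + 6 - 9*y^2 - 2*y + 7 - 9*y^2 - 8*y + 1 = 6*s^2 + s*(44 - 52*y) - 18*y^2 - 4*y + 14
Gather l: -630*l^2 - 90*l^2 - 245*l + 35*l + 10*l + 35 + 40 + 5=-720*l^2 - 200*l + 80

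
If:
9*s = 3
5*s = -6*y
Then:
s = 1/3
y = -5/18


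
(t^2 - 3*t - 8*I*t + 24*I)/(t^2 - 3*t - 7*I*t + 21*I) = (t - 8*I)/(t - 7*I)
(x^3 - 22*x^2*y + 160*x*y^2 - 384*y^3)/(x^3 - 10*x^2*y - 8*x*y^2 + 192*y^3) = (x - 8*y)/(x + 4*y)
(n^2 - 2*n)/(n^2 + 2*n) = (n - 2)/(n + 2)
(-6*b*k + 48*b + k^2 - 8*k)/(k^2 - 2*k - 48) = (-6*b + k)/(k + 6)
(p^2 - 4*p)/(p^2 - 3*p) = (p - 4)/(p - 3)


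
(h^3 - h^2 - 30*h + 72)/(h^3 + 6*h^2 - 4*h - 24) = (h^2 - 7*h + 12)/(h^2 - 4)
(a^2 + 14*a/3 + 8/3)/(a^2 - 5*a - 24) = (3*a^2 + 14*a + 8)/(3*(a^2 - 5*a - 24))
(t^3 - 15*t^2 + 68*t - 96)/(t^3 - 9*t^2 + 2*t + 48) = (t - 4)/(t + 2)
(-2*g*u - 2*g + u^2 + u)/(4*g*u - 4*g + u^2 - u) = (-2*g*u - 2*g + u^2 + u)/(4*g*u - 4*g + u^2 - u)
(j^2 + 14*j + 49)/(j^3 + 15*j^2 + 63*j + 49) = 1/(j + 1)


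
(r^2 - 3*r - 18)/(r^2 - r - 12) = (r - 6)/(r - 4)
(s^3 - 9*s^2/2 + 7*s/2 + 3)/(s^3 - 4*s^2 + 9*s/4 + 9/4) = 2*(s - 2)/(2*s - 3)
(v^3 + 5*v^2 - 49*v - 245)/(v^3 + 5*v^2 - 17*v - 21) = (v^2 - 2*v - 35)/(v^2 - 2*v - 3)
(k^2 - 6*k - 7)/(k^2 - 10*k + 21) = (k + 1)/(k - 3)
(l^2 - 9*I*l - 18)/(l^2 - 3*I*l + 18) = (l - 3*I)/(l + 3*I)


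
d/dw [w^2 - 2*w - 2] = 2*w - 2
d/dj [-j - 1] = -1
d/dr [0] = 0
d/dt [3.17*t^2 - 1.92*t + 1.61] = 6.34*t - 1.92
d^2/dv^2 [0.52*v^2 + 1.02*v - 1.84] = 1.04000000000000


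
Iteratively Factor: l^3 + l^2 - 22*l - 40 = (l + 2)*(l^2 - l - 20) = (l + 2)*(l + 4)*(l - 5)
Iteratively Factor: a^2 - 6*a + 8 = (a - 4)*(a - 2)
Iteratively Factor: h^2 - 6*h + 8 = (h - 4)*(h - 2)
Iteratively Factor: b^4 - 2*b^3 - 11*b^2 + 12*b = (b - 1)*(b^3 - b^2 - 12*b) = b*(b - 1)*(b^2 - b - 12) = b*(b - 1)*(b + 3)*(b - 4)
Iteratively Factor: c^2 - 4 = (c + 2)*(c - 2)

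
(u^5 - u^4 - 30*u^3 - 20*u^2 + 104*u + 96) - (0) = u^5 - u^4 - 30*u^3 - 20*u^2 + 104*u + 96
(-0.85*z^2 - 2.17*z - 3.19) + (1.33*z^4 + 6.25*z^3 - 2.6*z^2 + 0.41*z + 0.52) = 1.33*z^4 + 6.25*z^3 - 3.45*z^2 - 1.76*z - 2.67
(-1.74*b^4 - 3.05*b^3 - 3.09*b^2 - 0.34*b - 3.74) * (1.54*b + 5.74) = -2.6796*b^5 - 14.6846*b^4 - 22.2656*b^3 - 18.2602*b^2 - 7.7112*b - 21.4676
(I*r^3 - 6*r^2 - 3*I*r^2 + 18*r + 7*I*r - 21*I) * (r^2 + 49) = I*r^5 - 6*r^4 - 3*I*r^4 + 18*r^3 + 56*I*r^3 - 294*r^2 - 168*I*r^2 + 882*r + 343*I*r - 1029*I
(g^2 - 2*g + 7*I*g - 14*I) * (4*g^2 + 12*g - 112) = 4*g^4 + 4*g^3 + 28*I*g^3 - 136*g^2 + 28*I*g^2 + 224*g - 952*I*g + 1568*I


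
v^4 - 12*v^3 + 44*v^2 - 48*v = v*(v - 6)*(v - 4)*(v - 2)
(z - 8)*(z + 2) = z^2 - 6*z - 16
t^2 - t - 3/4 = (t - 3/2)*(t + 1/2)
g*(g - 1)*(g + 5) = g^3 + 4*g^2 - 5*g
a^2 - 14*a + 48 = (a - 8)*(a - 6)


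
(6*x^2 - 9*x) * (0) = 0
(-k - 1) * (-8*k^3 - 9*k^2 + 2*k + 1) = 8*k^4 + 17*k^3 + 7*k^2 - 3*k - 1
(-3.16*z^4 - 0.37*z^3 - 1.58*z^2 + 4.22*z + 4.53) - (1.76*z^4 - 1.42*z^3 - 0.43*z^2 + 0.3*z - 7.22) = -4.92*z^4 + 1.05*z^3 - 1.15*z^2 + 3.92*z + 11.75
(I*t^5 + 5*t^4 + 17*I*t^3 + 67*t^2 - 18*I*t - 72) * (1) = I*t^5 + 5*t^4 + 17*I*t^3 + 67*t^2 - 18*I*t - 72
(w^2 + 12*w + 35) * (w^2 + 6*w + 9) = w^4 + 18*w^3 + 116*w^2 + 318*w + 315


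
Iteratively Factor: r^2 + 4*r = (r + 4)*(r)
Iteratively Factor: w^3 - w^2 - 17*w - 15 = (w + 1)*(w^2 - 2*w - 15) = (w + 1)*(w + 3)*(w - 5)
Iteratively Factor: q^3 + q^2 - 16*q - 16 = (q - 4)*(q^2 + 5*q + 4) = (q - 4)*(q + 1)*(q + 4)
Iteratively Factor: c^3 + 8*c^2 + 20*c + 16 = (c + 2)*(c^2 + 6*c + 8) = (c + 2)^2*(c + 4)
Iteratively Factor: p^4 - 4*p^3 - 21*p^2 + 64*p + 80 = (p + 1)*(p^3 - 5*p^2 - 16*p + 80) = (p - 5)*(p + 1)*(p^2 - 16) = (p - 5)*(p - 4)*(p + 1)*(p + 4)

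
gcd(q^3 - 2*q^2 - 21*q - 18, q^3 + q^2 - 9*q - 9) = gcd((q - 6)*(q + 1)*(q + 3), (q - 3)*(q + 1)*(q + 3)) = q^2 + 4*q + 3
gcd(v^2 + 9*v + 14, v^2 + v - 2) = v + 2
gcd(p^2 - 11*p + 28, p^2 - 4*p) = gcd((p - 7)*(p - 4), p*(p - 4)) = p - 4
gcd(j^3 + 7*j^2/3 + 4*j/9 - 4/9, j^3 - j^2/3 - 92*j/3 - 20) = j + 2/3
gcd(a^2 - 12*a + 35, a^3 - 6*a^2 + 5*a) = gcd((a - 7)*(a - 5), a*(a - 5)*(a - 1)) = a - 5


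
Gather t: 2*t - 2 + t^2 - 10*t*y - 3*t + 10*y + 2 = t^2 + t*(-10*y - 1) + 10*y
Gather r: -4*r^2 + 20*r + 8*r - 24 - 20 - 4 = -4*r^2 + 28*r - 48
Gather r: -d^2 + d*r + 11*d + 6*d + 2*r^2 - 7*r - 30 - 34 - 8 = -d^2 + 17*d + 2*r^2 + r*(d - 7) - 72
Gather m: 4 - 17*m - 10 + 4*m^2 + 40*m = 4*m^2 + 23*m - 6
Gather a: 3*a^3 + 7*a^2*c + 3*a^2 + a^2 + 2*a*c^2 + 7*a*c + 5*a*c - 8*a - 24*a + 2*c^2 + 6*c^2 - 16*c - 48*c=3*a^3 + a^2*(7*c + 4) + a*(2*c^2 + 12*c - 32) + 8*c^2 - 64*c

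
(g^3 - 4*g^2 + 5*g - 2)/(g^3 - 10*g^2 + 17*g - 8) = (g - 2)/(g - 8)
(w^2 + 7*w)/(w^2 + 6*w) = (w + 7)/(w + 6)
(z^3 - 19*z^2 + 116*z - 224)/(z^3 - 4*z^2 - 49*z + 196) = (z - 8)/(z + 7)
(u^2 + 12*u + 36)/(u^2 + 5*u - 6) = (u + 6)/(u - 1)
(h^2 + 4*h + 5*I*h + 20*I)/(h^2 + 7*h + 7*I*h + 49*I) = (h^2 + h*(4 + 5*I) + 20*I)/(h^2 + 7*h*(1 + I) + 49*I)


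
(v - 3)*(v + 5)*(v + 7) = v^3 + 9*v^2 - v - 105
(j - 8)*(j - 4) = j^2 - 12*j + 32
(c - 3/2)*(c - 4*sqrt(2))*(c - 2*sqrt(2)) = c^3 - 6*sqrt(2)*c^2 - 3*c^2/2 + 9*sqrt(2)*c + 16*c - 24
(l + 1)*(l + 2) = l^2 + 3*l + 2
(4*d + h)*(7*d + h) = 28*d^2 + 11*d*h + h^2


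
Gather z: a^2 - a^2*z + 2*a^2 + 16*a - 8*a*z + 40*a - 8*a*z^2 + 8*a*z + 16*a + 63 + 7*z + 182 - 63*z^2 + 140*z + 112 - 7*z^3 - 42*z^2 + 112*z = 3*a^2 + 72*a - 7*z^3 + z^2*(-8*a - 105) + z*(259 - a^2) + 357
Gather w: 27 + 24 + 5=56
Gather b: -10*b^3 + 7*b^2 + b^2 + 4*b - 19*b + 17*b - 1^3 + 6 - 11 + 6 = -10*b^3 + 8*b^2 + 2*b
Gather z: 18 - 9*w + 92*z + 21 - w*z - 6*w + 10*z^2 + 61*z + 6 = -15*w + 10*z^2 + z*(153 - w) + 45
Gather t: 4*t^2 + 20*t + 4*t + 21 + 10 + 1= 4*t^2 + 24*t + 32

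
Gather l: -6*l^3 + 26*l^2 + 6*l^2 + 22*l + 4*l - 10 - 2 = -6*l^3 + 32*l^2 + 26*l - 12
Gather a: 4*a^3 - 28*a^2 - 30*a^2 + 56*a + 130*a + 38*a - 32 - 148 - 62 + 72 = 4*a^3 - 58*a^2 + 224*a - 170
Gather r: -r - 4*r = -5*r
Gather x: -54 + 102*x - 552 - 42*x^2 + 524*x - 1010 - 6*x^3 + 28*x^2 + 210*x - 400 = -6*x^3 - 14*x^2 + 836*x - 2016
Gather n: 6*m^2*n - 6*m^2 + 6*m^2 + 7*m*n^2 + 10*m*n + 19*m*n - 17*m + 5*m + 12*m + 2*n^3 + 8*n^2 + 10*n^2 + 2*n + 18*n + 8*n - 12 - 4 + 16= 2*n^3 + n^2*(7*m + 18) + n*(6*m^2 + 29*m + 28)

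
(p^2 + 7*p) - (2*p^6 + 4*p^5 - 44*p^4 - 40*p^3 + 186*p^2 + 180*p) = -2*p^6 - 4*p^5 + 44*p^4 + 40*p^3 - 185*p^2 - 173*p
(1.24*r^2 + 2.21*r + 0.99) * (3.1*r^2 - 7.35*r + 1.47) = 3.844*r^4 - 2.263*r^3 - 11.3517*r^2 - 4.0278*r + 1.4553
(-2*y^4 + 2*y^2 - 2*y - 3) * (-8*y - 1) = 16*y^5 + 2*y^4 - 16*y^3 + 14*y^2 + 26*y + 3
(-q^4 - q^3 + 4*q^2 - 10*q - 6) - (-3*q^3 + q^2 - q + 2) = -q^4 + 2*q^3 + 3*q^2 - 9*q - 8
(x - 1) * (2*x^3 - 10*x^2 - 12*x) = 2*x^4 - 12*x^3 - 2*x^2 + 12*x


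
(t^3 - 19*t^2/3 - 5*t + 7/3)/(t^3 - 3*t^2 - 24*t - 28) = (3*t^2 + 2*t - 1)/(3*(t^2 + 4*t + 4))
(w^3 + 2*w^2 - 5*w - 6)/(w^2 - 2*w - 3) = (w^2 + w - 6)/(w - 3)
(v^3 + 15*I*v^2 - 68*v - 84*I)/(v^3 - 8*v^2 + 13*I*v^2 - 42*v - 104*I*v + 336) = (v + 2*I)/(v - 8)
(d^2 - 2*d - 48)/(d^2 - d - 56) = (d + 6)/(d + 7)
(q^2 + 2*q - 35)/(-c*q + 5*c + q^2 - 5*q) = (q + 7)/(-c + q)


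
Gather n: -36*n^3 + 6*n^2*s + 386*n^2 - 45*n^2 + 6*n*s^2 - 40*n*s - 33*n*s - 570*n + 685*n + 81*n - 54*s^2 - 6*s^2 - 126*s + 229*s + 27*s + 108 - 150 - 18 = -36*n^3 + n^2*(6*s + 341) + n*(6*s^2 - 73*s + 196) - 60*s^2 + 130*s - 60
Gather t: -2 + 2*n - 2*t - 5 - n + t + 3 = n - t - 4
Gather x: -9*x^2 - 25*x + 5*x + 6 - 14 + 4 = -9*x^2 - 20*x - 4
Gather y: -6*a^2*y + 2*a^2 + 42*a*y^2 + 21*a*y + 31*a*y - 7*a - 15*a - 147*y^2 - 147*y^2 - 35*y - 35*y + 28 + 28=2*a^2 - 22*a + y^2*(42*a - 294) + y*(-6*a^2 + 52*a - 70) + 56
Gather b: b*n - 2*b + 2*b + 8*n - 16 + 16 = b*n + 8*n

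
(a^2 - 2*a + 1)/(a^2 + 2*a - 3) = (a - 1)/(a + 3)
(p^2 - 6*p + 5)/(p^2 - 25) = (p - 1)/(p + 5)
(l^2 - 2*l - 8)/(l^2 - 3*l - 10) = (l - 4)/(l - 5)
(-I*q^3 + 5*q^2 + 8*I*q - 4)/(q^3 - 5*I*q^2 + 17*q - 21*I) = (-I*q^3 + 5*q^2 + 8*I*q - 4)/(q^3 - 5*I*q^2 + 17*q - 21*I)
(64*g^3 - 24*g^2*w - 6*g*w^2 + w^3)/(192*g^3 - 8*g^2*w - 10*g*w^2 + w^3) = (-2*g + w)/(-6*g + w)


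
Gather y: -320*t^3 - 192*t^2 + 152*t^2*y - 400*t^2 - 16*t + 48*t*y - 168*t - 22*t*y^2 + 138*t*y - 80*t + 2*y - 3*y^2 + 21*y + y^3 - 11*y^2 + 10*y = -320*t^3 - 592*t^2 - 264*t + y^3 + y^2*(-22*t - 14) + y*(152*t^2 + 186*t + 33)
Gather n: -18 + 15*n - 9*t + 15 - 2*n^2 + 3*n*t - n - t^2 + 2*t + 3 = -2*n^2 + n*(3*t + 14) - t^2 - 7*t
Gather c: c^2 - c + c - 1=c^2 - 1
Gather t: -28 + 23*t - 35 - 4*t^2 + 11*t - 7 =-4*t^2 + 34*t - 70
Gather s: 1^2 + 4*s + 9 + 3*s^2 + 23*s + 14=3*s^2 + 27*s + 24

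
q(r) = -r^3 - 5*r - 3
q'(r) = -3*r^2 - 5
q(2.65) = -34.86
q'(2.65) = -26.07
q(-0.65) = 0.52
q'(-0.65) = -6.27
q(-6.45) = 297.59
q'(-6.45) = -129.81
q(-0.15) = -2.25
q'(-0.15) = -5.07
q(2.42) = -29.27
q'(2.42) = -22.57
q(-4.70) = 124.32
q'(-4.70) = -71.27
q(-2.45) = 23.96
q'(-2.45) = -23.01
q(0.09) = -3.45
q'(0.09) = -5.02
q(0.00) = -3.00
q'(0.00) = -5.00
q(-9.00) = 771.00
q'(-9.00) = -248.00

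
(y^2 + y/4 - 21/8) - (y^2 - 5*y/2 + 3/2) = 11*y/4 - 33/8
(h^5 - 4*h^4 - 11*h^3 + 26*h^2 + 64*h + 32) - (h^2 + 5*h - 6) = h^5 - 4*h^4 - 11*h^3 + 25*h^2 + 59*h + 38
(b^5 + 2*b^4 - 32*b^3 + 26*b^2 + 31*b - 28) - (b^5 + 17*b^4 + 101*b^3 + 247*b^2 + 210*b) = -15*b^4 - 133*b^3 - 221*b^2 - 179*b - 28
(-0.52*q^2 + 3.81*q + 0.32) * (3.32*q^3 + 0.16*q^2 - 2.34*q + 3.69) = -1.7264*q^5 + 12.566*q^4 + 2.8888*q^3 - 10.783*q^2 + 13.3101*q + 1.1808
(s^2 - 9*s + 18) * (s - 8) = s^3 - 17*s^2 + 90*s - 144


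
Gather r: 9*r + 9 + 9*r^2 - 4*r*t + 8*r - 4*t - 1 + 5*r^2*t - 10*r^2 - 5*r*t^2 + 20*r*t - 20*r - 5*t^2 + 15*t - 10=r^2*(5*t - 1) + r*(-5*t^2 + 16*t - 3) - 5*t^2 + 11*t - 2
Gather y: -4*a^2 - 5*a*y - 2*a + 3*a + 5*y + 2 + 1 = -4*a^2 + a + y*(5 - 5*a) + 3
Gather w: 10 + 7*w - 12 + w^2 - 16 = w^2 + 7*w - 18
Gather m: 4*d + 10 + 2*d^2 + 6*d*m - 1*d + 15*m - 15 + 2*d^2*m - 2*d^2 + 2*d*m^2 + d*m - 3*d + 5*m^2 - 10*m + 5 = m^2*(2*d + 5) + m*(2*d^2 + 7*d + 5)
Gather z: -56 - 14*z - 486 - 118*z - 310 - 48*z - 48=-180*z - 900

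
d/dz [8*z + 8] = 8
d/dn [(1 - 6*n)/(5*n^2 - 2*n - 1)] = 2*(15*n^2 - 5*n + 4)/(25*n^4 - 20*n^3 - 6*n^2 + 4*n + 1)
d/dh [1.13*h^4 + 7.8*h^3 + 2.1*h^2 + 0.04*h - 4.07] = 4.52*h^3 + 23.4*h^2 + 4.2*h + 0.04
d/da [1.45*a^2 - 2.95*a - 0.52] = 2.9*a - 2.95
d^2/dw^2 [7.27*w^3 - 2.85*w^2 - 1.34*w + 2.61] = 43.62*w - 5.7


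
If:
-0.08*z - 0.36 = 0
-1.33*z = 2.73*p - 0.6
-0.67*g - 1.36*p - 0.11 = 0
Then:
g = -5.06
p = 2.41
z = -4.50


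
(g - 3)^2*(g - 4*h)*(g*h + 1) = g^4*h - 4*g^3*h^2 - 6*g^3*h + g^3 + 24*g^2*h^2 + 5*g^2*h - 6*g^2 - 36*g*h^2 + 24*g*h + 9*g - 36*h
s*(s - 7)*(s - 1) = s^3 - 8*s^2 + 7*s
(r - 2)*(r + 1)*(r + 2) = r^3 + r^2 - 4*r - 4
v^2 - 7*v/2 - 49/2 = (v - 7)*(v + 7/2)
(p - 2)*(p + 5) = p^2 + 3*p - 10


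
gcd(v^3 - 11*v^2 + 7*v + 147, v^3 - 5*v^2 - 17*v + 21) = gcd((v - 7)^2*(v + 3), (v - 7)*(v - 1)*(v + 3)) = v^2 - 4*v - 21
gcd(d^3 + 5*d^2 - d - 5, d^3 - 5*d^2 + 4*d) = d - 1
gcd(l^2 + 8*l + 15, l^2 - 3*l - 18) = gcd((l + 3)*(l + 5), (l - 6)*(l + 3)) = l + 3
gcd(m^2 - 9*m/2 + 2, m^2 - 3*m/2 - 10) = m - 4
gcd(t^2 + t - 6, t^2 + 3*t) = t + 3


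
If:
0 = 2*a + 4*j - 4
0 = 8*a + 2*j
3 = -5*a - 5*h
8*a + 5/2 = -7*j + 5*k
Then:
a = -2/7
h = -11/35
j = 8/7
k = 23/14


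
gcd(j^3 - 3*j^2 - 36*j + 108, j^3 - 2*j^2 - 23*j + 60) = j - 3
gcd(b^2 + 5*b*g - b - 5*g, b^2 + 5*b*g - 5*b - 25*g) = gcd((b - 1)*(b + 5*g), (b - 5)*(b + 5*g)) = b + 5*g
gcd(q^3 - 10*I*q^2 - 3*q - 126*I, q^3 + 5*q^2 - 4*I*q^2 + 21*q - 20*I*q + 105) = q^2 - 4*I*q + 21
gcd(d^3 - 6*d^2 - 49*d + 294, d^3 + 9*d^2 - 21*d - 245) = d + 7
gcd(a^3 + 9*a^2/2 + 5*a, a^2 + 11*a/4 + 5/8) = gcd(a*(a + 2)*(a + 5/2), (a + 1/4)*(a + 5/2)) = a + 5/2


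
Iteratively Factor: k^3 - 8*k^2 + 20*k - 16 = (k - 4)*(k^2 - 4*k + 4) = (k - 4)*(k - 2)*(k - 2)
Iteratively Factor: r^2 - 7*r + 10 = (r - 2)*(r - 5)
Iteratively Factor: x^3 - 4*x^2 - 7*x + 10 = (x + 2)*(x^2 - 6*x + 5) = (x - 5)*(x + 2)*(x - 1)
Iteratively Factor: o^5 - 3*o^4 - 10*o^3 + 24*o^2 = (o)*(o^4 - 3*o^3 - 10*o^2 + 24*o) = o*(o - 2)*(o^3 - o^2 - 12*o) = o*(o - 2)*(o + 3)*(o^2 - 4*o) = o^2*(o - 2)*(o + 3)*(o - 4)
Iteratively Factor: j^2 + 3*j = (j)*(j + 3)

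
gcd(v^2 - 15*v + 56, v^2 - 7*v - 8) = v - 8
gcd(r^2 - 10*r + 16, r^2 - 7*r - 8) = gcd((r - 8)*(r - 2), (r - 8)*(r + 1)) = r - 8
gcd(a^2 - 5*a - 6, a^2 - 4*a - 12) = a - 6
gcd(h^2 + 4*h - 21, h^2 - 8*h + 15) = h - 3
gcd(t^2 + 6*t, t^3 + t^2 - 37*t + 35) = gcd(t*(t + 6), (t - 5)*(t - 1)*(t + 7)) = 1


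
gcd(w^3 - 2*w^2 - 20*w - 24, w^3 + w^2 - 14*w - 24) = w + 2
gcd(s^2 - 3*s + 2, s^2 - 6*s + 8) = s - 2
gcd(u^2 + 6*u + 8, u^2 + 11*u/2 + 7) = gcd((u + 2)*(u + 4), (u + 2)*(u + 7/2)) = u + 2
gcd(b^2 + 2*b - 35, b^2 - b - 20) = b - 5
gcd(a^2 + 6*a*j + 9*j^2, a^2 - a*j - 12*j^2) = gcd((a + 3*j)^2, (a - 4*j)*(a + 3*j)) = a + 3*j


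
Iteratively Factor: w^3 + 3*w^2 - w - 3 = (w + 1)*(w^2 + 2*w - 3) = (w + 1)*(w + 3)*(w - 1)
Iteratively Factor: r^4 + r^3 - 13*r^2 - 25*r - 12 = (r + 3)*(r^3 - 2*r^2 - 7*r - 4) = (r + 1)*(r + 3)*(r^2 - 3*r - 4) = (r - 4)*(r + 1)*(r + 3)*(r + 1)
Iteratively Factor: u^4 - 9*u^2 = (u - 3)*(u^3 + 3*u^2) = u*(u - 3)*(u^2 + 3*u) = u*(u - 3)*(u + 3)*(u)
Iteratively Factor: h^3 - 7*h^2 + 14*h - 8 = (h - 4)*(h^2 - 3*h + 2) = (h - 4)*(h - 1)*(h - 2)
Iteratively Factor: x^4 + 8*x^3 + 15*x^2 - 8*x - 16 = (x - 1)*(x^3 + 9*x^2 + 24*x + 16) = (x - 1)*(x + 4)*(x^2 + 5*x + 4) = (x - 1)*(x + 4)^2*(x + 1)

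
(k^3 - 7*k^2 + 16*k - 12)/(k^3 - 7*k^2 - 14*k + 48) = (k^2 - 5*k + 6)/(k^2 - 5*k - 24)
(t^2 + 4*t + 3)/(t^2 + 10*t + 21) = (t + 1)/(t + 7)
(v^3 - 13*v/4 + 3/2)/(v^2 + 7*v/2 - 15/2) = (v^2 + 3*v/2 - 1)/(v + 5)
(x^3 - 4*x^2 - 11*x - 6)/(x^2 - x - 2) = (x^2 - 5*x - 6)/(x - 2)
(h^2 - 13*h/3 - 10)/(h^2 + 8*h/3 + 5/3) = (h - 6)/(h + 1)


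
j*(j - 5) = j^2 - 5*j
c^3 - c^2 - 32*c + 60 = (c - 5)*(c - 2)*(c + 6)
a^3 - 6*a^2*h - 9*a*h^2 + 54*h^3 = (a - 6*h)*(a - 3*h)*(a + 3*h)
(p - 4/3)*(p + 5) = p^2 + 11*p/3 - 20/3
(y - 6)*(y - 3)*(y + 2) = y^3 - 7*y^2 + 36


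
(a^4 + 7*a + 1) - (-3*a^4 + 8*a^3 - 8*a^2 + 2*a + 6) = 4*a^4 - 8*a^3 + 8*a^2 + 5*a - 5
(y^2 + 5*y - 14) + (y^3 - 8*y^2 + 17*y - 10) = y^3 - 7*y^2 + 22*y - 24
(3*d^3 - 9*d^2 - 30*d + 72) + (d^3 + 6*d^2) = 4*d^3 - 3*d^2 - 30*d + 72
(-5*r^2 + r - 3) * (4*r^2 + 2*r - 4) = -20*r^4 - 6*r^3 + 10*r^2 - 10*r + 12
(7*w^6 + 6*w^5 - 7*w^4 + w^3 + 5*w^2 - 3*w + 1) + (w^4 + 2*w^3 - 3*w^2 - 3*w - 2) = 7*w^6 + 6*w^5 - 6*w^4 + 3*w^3 + 2*w^2 - 6*w - 1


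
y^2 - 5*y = y*(y - 5)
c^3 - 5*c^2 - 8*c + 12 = (c - 6)*(c - 1)*(c + 2)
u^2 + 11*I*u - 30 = (u + 5*I)*(u + 6*I)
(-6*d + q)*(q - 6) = -6*d*q + 36*d + q^2 - 6*q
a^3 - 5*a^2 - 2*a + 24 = (a - 4)*(a - 3)*(a + 2)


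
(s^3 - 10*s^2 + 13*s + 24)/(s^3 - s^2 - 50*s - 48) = (s - 3)/(s + 6)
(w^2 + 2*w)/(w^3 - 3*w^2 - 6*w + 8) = w/(w^2 - 5*w + 4)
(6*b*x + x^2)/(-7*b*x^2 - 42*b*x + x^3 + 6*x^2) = (6*b + x)/(-7*b*x - 42*b + x^2 + 6*x)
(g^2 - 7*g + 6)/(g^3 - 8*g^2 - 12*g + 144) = (g - 1)/(g^2 - 2*g - 24)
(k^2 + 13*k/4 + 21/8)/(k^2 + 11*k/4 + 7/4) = (k + 3/2)/(k + 1)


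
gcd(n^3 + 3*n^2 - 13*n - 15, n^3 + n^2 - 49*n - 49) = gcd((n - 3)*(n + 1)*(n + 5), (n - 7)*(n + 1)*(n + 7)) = n + 1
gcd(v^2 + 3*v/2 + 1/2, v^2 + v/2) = v + 1/2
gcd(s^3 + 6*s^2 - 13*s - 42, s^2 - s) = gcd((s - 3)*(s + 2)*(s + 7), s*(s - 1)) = 1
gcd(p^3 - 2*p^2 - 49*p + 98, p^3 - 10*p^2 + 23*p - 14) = p^2 - 9*p + 14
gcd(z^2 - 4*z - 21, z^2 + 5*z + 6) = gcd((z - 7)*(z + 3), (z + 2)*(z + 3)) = z + 3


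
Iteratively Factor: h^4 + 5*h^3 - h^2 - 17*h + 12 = (h + 3)*(h^3 + 2*h^2 - 7*h + 4) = (h - 1)*(h + 3)*(h^2 + 3*h - 4) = (h - 1)*(h + 3)*(h + 4)*(h - 1)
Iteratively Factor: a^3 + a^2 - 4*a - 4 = (a - 2)*(a^2 + 3*a + 2) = (a - 2)*(a + 2)*(a + 1)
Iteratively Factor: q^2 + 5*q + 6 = (q + 3)*(q + 2)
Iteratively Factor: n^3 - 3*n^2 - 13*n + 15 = (n - 5)*(n^2 + 2*n - 3) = (n - 5)*(n + 3)*(n - 1)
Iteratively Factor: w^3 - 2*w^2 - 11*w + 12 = (w - 1)*(w^2 - w - 12) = (w - 1)*(w + 3)*(w - 4)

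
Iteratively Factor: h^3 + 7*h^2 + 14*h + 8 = (h + 2)*(h^2 + 5*h + 4) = (h + 2)*(h + 4)*(h + 1)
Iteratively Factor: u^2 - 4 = (u + 2)*(u - 2)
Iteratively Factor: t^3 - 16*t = (t)*(t^2 - 16) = t*(t + 4)*(t - 4)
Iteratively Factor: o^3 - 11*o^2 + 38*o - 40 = (o - 2)*(o^2 - 9*o + 20) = (o - 4)*(o - 2)*(o - 5)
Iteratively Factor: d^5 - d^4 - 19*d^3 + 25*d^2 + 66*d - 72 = (d + 4)*(d^4 - 5*d^3 + d^2 + 21*d - 18) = (d + 2)*(d + 4)*(d^3 - 7*d^2 + 15*d - 9) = (d - 3)*(d + 2)*(d + 4)*(d^2 - 4*d + 3) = (d - 3)^2*(d + 2)*(d + 4)*(d - 1)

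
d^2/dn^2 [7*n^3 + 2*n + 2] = 42*n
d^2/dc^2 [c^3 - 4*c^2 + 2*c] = 6*c - 8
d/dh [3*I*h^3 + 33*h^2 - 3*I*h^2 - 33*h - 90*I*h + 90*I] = 9*I*h^2 + 6*h*(11 - I) - 33 - 90*I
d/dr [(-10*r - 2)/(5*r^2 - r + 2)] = 2*(25*r^2 + 10*r - 11)/(25*r^4 - 10*r^3 + 21*r^2 - 4*r + 4)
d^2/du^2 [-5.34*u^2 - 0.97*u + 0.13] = -10.6800000000000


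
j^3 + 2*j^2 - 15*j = j*(j - 3)*(j + 5)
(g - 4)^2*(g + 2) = g^3 - 6*g^2 + 32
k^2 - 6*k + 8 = (k - 4)*(k - 2)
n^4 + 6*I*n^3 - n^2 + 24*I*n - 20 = (n - 2*I)*(n + I)*(n + 2*I)*(n + 5*I)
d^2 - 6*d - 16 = (d - 8)*(d + 2)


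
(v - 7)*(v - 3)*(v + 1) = v^3 - 9*v^2 + 11*v + 21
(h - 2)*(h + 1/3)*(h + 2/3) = h^3 - h^2 - 16*h/9 - 4/9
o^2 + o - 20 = (o - 4)*(o + 5)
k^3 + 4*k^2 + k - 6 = (k - 1)*(k + 2)*(k + 3)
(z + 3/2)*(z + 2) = z^2 + 7*z/2 + 3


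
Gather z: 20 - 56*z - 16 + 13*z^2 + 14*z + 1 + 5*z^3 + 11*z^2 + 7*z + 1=5*z^3 + 24*z^2 - 35*z + 6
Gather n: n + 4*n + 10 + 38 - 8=5*n + 40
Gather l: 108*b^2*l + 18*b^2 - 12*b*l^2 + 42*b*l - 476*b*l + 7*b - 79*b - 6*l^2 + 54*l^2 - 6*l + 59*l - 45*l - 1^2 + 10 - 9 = 18*b^2 - 72*b + l^2*(48 - 12*b) + l*(108*b^2 - 434*b + 8)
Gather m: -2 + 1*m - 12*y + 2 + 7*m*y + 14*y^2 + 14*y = m*(7*y + 1) + 14*y^2 + 2*y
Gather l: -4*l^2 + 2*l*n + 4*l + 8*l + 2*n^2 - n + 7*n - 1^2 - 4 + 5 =-4*l^2 + l*(2*n + 12) + 2*n^2 + 6*n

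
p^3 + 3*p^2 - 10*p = p*(p - 2)*(p + 5)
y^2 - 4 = (y - 2)*(y + 2)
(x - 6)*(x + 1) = x^2 - 5*x - 6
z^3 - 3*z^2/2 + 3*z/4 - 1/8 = (z - 1/2)^3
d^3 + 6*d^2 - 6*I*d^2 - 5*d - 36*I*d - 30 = (d + 6)*(d - 5*I)*(d - I)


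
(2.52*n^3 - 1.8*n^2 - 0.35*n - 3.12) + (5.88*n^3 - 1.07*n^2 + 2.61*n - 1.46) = 8.4*n^3 - 2.87*n^2 + 2.26*n - 4.58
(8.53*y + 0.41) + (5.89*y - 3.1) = 14.42*y - 2.69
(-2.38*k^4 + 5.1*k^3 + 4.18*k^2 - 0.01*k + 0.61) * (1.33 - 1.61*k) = 3.8318*k^5 - 11.3764*k^4 + 0.0531999999999995*k^3 + 5.5755*k^2 - 0.9954*k + 0.8113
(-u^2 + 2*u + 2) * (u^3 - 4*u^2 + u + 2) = -u^5 + 6*u^4 - 7*u^3 - 8*u^2 + 6*u + 4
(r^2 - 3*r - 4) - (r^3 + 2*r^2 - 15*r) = -r^3 - r^2 + 12*r - 4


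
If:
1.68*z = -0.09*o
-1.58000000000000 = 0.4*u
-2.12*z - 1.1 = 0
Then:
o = 9.69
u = -3.95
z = -0.52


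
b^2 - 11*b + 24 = (b - 8)*(b - 3)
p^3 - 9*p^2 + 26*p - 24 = (p - 4)*(p - 3)*(p - 2)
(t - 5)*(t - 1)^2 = t^3 - 7*t^2 + 11*t - 5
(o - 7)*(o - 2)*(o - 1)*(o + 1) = o^4 - 9*o^3 + 13*o^2 + 9*o - 14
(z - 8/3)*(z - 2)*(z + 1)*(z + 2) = z^4 - 5*z^3/3 - 20*z^2/3 + 20*z/3 + 32/3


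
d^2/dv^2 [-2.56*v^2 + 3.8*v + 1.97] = -5.12000000000000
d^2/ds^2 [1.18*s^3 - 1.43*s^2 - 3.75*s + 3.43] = 7.08*s - 2.86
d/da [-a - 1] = -1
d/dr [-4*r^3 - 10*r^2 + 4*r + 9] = -12*r^2 - 20*r + 4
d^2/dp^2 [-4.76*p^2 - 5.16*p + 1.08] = -9.52000000000000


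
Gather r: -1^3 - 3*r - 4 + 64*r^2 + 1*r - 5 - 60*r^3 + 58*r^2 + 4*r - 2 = -60*r^3 + 122*r^2 + 2*r - 12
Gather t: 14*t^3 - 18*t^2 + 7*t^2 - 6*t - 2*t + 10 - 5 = 14*t^3 - 11*t^2 - 8*t + 5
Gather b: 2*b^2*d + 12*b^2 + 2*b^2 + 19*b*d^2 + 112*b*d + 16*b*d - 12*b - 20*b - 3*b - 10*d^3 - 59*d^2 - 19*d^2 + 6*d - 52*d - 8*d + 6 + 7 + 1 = b^2*(2*d + 14) + b*(19*d^2 + 128*d - 35) - 10*d^3 - 78*d^2 - 54*d + 14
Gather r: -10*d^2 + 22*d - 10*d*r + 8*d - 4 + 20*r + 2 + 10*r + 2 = -10*d^2 + 30*d + r*(30 - 10*d)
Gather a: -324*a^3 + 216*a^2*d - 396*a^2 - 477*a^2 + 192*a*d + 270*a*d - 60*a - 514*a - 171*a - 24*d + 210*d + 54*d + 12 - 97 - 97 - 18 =-324*a^3 + a^2*(216*d - 873) + a*(462*d - 745) + 240*d - 200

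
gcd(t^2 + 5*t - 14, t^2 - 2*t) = t - 2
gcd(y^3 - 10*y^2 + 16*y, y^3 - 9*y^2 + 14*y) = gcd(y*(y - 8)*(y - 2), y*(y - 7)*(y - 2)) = y^2 - 2*y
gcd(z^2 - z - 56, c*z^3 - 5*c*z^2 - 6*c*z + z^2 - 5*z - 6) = 1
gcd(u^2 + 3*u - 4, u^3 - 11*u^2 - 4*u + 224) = u + 4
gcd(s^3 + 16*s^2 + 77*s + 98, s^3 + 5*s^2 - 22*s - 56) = s^2 + 9*s + 14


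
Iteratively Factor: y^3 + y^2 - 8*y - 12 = (y + 2)*(y^2 - y - 6) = (y + 2)^2*(y - 3)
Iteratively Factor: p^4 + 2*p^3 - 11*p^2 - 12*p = (p + 1)*(p^3 + p^2 - 12*p) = (p - 3)*(p + 1)*(p^2 + 4*p) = (p - 3)*(p + 1)*(p + 4)*(p)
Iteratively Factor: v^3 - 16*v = (v + 4)*(v^2 - 4*v) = (v - 4)*(v + 4)*(v)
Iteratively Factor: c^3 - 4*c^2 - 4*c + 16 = (c + 2)*(c^2 - 6*c + 8) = (c - 2)*(c + 2)*(c - 4)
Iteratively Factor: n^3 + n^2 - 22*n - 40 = (n + 2)*(n^2 - n - 20) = (n - 5)*(n + 2)*(n + 4)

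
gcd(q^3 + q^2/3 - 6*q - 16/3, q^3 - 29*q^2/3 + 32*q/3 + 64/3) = q^2 - 5*q/3 - 8/3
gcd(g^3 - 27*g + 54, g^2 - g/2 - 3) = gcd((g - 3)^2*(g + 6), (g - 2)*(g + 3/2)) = 1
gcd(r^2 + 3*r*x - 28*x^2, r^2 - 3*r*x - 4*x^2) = -r + 4*x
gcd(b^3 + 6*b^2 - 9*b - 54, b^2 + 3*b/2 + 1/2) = 1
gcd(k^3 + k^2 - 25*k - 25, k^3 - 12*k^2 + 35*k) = k - 5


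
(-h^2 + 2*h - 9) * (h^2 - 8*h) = -h^4 + 10*h^3 - 25*h^2 + 72*h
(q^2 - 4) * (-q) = -q^3 + 4*q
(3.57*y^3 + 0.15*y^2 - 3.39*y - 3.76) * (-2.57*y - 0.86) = -9.1749*y^4 - 3.4557*y^3 + 8.5833*y^2 + 12.5786*y + 3.2336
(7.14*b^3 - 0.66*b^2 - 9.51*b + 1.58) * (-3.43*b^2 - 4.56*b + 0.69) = -24.4902*b^5 - 30.2946*b^4 + 40.5555*b^3 + 37.4908*b^2 - 13.7667*b + 1.0902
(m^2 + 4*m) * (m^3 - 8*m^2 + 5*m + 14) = m^5 - 4*m^4 - 27*m^3 + 34*m^2 + 56*m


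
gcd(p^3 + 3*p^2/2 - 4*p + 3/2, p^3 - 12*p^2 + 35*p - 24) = p - 1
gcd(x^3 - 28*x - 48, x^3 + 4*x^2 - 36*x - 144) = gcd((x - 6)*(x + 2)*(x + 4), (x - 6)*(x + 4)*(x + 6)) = x^2 - 2*x - 24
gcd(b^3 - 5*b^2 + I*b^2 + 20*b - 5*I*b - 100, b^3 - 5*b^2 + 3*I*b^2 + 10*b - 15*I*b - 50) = b^2 + b*(-5 + 5*I) - 25*I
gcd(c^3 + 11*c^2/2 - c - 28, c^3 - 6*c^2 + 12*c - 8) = c - 2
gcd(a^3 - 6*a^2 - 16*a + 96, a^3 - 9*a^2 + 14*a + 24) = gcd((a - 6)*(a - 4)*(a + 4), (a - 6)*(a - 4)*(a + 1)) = a^2 - 10*a + 24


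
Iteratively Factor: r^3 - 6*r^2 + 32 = (r - 4)*(r^2 - 2*r - 8) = (r - 4)*(r + 2)*(r - 4)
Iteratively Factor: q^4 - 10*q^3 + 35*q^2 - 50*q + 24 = (q - 4)*(q^3 - 6*q^2 + 11*q - 6) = (q - 4)*(q - 2)*(q^2 - 4*q + 3) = (q - 4)*(q - 3)*(q - 2)*(q - 1)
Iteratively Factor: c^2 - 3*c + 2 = (c - 1)*(c - 2)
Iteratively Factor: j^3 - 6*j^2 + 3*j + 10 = (j - 5)*(j^2 - j - 2) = (j - 5)*(j + 1)*(j - 2)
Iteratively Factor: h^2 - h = (h)*(h - 1)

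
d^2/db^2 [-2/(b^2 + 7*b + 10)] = 4*(b^2 + 7*b - (2*b + 7)^2 + 10)/(b^2 + 7*b + 10)^3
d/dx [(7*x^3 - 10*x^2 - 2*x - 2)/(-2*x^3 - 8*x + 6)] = (-10*x^4 - 60*x^3 + 97*x^2 - 60*x - 14)/(2*(x^6 + 8*x^4 - 6*x^3 + 16*x^2 - 24*x + 9))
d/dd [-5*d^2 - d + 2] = -10*d - 1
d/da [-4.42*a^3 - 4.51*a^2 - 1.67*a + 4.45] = -13.26*a^2 - 9.02*a - 1.67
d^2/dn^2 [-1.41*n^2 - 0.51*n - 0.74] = -2.82000000000000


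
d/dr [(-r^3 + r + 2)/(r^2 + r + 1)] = ((1 - 3*r^2)*(r^2 + r + 1) - (2*r + 1)*(-r^3 + r + 2))/(r^2 + r + 1)^2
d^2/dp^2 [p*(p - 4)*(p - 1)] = 6*p - 10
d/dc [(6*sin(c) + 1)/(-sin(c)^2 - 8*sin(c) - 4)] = 2*(3*sin(c)^2 + sin(c) - 8)*cos(c)/(sin(c)^2 + 8*sin(c) + 4)^2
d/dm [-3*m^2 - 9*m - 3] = -6*m - 9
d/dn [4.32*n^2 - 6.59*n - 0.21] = 8.64*n - 6.59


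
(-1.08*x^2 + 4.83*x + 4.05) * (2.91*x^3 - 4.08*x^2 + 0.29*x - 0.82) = -3.1428*x^5 + 18.4617*x^4 - 8.2341*x^3 - 14.2377*x^2 - 2.7861*x - 3.321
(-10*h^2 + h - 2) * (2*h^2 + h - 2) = -20*h^4 - 8*h^3 + 17*h^2 - 4*h + 4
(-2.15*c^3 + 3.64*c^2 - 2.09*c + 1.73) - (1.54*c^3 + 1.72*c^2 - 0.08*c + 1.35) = -3.69*c^3 + 1.92*c^2 - 2.01*c + 0.38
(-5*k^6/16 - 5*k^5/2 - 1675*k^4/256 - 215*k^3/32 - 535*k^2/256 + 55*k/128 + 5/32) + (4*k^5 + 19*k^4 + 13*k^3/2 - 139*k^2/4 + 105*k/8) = -5*k^6/16 + 3*k^5/2 + 3189*k^4/256 - 7*k^3/32 - 9431*k^2/256 + 1735*k/128 + 5/32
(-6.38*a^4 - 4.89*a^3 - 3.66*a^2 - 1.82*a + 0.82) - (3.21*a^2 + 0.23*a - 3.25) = -6.38*a^4 - 4.89*a^3 - 6.87*a^2 - 2.05*a + 4.07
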